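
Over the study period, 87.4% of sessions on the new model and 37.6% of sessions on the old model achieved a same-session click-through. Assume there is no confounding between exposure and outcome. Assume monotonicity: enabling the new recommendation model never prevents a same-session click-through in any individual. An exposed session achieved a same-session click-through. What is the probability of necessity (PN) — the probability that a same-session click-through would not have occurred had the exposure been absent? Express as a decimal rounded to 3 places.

p₁ = 0.874, p₀ = 0.376.
Under exogeneity and monotonicity, PN = (p₁ − p₀) / p₁.
PN = (0.874 − 0.376) / 0.874 = 0.498 / 0.874 ≈ 0.5698

PN ≈ 0.570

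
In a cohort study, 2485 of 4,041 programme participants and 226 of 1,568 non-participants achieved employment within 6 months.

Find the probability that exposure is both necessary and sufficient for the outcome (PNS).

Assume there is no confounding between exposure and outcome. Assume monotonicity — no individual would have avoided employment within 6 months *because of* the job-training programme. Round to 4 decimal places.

PNS ≈ 0.4708

p₁ = P(outcome | exposed) = 2485/4041 = 0.61495
p₀ = P(outcome | unexposed) = 226/1568 = 0.14413
Under exogeneity and monotonicity, PNS = p₁ − p₀.
PNS = 0.61495 − 0.14413 = 0.47081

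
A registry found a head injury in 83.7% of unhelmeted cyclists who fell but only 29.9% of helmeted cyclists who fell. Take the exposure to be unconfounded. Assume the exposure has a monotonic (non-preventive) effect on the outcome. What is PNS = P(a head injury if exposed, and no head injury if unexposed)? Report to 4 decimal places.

p₁ = 0.837, p₀ = 0.299.
Under exogeneity and monotonicity, PNS = p₁ − p₀.
PNS = 0.837 − 0.299 = 0.538

PNS ≈ 0.5380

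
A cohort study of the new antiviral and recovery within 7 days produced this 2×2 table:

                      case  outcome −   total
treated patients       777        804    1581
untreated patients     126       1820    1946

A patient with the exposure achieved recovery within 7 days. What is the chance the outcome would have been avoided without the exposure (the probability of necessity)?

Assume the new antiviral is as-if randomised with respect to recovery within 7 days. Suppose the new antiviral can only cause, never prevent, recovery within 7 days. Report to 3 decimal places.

p₁ = P(outcome | exposed) = 777/1581 = 0.49146
p₀ = P(outcome | unexposed) = 126/1946 = 0.064748
Under exogeneity and monotonicity, PN = (p₁ − p₀)/p₁.
PN = (0.49146 − 0.064748) / 0.49146 ≈ 0.8683

PN ≈ 0.868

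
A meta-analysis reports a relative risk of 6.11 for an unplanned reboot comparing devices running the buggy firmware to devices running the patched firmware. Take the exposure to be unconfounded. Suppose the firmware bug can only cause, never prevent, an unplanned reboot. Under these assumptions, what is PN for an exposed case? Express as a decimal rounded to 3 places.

PN ≈ 0.836

Under exogeneity and monotonicity, PN = (RR − 1) / RR = 1 − 1/RR.
PN = (6.11 − 1) / 6.11 = 5.11 / 6.11 ≈ 0.8363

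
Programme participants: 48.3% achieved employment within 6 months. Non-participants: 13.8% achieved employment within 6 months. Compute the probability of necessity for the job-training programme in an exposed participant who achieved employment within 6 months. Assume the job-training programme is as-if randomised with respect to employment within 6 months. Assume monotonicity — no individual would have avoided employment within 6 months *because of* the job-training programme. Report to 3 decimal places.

PN ≈ 0.714

p₁ = 0.483, p₀ = 0.138.
Under exogeneity and monotonicity, PN = (p₁ − p₀) / p₁.
PN = (0.483 − 0.138) / 0.483 = 0.345 / 0.483 ≈ 0.7143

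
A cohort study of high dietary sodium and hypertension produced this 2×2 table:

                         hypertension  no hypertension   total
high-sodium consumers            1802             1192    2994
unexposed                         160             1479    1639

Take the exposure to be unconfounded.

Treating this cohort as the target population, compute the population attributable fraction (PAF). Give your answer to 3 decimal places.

PAF ≈ 0.769

p₁ = P(outcome | exposed) = 1802/2994 = 0.60187
p₀ = P(outcome | unexposed) = 160/1639 = 0.097621
Exposure prevalence π = 2994/4633 = 0.64623; overall risk P(Y=1) = 0.42348.
Under exogeneity, PAF = [P(Y=1) − p₀]/P(Y=1).
PAF = (0.42348 − 0.097621) / 0.42348 ≈ 0.7695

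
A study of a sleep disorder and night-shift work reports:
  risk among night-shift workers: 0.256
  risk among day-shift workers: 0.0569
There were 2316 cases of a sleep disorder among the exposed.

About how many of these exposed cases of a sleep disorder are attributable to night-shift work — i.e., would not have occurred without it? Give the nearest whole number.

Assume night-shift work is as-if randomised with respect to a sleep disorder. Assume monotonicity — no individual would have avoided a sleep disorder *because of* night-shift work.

Let p₁ = 0.256, p₀ = 0.0569.
PN = (p₁ − p₀)/p₁ = (0.256 − 0.0569) / 0.256 ≈ 0.77773.
Attributable cases ≈ PN × (exposed cases) = 0.77773 × 2316 ≈ 1801.23.

about 1801 cases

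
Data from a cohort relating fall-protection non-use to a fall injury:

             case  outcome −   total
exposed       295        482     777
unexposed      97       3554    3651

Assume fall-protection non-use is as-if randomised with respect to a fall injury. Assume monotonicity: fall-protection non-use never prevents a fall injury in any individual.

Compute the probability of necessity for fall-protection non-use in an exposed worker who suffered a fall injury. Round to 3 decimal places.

PN ≈ 0.930

p₁ = P(outcome | exposed) = 295/777 = 0.37967
p₀ = P(outcome | unexposed) = 97/3651 = 0.026568
Under exogeneity and monotonicity, PN = (p₁ − p₀)/p₁.
PN = (0.37967 − 0.026568) / 0.37967 ≈ 0.9300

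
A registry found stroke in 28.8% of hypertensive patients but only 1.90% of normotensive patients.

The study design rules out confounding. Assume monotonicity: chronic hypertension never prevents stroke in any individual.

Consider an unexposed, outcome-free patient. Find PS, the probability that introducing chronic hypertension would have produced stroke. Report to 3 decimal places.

p₁ = 0.288, p₀ = 0.019.
Under exogeneity and monotonicity, PS = (p₁ − p₀) / (1 − p₀).
PS = (0.288 − 0.019) / (1 − 0.019) = 0.269 / 0.981 ≈ 0.2742

PS ≈ 0.274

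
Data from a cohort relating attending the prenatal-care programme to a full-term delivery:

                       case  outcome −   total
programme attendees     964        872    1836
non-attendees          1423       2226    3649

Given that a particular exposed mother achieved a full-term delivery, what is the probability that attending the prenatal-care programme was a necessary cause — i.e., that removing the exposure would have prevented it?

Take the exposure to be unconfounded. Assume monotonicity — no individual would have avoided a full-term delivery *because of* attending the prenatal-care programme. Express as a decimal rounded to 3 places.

PN ≈ 0.257

p₁ = P(outcome | exposed) = 964/1836 = 0.52505
p₀ = P(outcome | unexposed) = 1423/3649 = 0.38997
Under exogeneity and monotonicity, PN = (p₁ − p₀) / p₁.
PN = (0.52505 − 0.38997) / 0.52505 = 0.13508 / 0.52505 ≈ 0.2573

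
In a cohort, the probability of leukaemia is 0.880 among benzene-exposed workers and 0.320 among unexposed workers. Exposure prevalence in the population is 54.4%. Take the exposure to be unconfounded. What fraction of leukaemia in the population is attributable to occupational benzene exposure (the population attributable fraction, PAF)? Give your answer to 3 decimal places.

PAF ≈ 0.488

Let p₁ = 0.88, p₀ = 0.32.
Overall risk P(Y=1) = π·p₁ + (1−π)·p₀ = 0.544×0.88 + 0.456×0.32 = 0.62464.
Under exogeneity, PAF = [P(Y=1) − p₀] / P(Y=1).
PAF = (0.62464 − 0.32) / 0.62464 ≈ 0.4877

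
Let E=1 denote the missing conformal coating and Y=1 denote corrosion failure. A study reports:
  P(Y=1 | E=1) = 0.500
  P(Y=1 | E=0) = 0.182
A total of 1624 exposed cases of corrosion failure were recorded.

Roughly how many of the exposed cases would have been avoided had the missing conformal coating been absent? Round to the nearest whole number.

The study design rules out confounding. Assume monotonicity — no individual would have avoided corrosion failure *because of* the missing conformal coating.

about 1033 cases

Let p₁ = 0.5, p₀ = 0.182.
PN = (p₁ − p₀)/p₁ = (0.5 − 0.182) / 0.5 ≈ 0.63600.
Attributable cases ≈ PN × (exposed cases) = 0.63600 × 1624 ≈ 1032.86.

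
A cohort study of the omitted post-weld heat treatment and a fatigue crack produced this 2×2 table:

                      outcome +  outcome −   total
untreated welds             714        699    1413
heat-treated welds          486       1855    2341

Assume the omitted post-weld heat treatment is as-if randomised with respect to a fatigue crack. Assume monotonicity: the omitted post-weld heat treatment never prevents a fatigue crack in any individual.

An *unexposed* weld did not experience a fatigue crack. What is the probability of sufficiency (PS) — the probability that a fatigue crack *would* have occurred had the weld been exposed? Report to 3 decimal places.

p₁ = P(outcome | exposed) = 714/1413 = 0.50531
p₀ = P(outcome | unexposed) = 486/2341 = 0.2076
Under exogeneity and monotonicity, PS = (p₁ − p₀)/(1 − p₀).
PS = (0.50531 − 0.2076) / 0.7924 ≈ 0.3757

PS ≈ 0.376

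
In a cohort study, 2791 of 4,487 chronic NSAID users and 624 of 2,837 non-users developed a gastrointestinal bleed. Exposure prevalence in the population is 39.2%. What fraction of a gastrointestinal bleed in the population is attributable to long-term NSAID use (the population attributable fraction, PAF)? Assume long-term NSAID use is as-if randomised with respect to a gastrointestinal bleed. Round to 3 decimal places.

p₁ = P(outcome | exposed) = 2791/4487 = 0.62202
p₀ = P(outcome | unexposed) = 624/2837 = 0.21995
Overall risk P(Y=1) = π·p₁ + (1−π)·p₀ = 0.392×0.62202 + 0.608×0.21995 = 0.37756.
Under exogeneity, PAF = [P(Y=1) − p₀] / P(Y=1).
PAF = (0.37756 − 0.21995) / 0.37756 ≈ 0.4174

PAF ≈ 0.417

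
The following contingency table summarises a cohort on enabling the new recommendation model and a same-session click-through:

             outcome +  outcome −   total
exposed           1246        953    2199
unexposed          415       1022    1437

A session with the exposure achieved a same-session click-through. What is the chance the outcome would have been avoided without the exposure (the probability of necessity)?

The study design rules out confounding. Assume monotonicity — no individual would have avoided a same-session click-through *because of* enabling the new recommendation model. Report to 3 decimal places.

PN ≈ 0.490

p₁ = P(outcome | exposed) = 1246/2199 = 0.56662
p₀ = P(outcome | unexposed) = 415/1437 = 0.2888
Under exogeneity and monotonicity, PN = (p₁ − p₀)/p₁.
PN = (0.56662 − 0.2888) / 0.56662 ≈ 0.4903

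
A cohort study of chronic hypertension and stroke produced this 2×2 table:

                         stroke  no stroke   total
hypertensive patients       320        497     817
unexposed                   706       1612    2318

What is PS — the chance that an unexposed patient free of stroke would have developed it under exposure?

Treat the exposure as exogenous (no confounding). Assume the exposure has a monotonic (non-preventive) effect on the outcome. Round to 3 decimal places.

p₁ = P(outcome | exposed) = 320/817 = 0.39168
p₀ = P(outcome | unexposed) = 706/2318 = 0.30457
Under exogeneity and monotonicity, PS = (p₁ − p₀) / (1 − p₀).
PS = (0.39168 − 0.30457) / (1 − 0.30457) = 0.087104 / 0.69543 ≈ 0.1253

PS ≈ 0.125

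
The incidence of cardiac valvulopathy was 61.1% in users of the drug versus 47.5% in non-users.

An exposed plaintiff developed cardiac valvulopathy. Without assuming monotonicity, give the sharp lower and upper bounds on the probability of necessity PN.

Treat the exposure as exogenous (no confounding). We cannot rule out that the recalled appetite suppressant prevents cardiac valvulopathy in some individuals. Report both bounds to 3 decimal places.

0.223 ≤ PN ≤ 0.859

p₁ = 0.611, p₀ = 0.475.
Under exogeneity alone the bounds on PN are max{0,(p₁−p₀)/p₁} ≤ PN ≤ min{1,(1−p₀)/p₁}.
  lower = (p₁ − p₀)/p₁ = 0.136 / 0.611 ≈ 0.2226
  upper = min{1, (1 − p₀)/p₁} = 0.525 / 0.611 ≈ 0.8592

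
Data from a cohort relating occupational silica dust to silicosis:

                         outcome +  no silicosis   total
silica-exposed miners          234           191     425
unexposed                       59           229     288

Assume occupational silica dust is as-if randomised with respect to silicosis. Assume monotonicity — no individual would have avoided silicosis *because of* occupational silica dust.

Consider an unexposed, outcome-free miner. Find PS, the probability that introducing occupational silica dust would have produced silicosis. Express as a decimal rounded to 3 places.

p₁ = P(outcome | exposed) = 234/425 = 0.55059
p₀ = P(outcome | unexposed) = 59/288 = 0.20486
Under exogeneity and monotonicity, PS = (p₁ − p₀) / (1 − p₀).
PS = (0.55059 − 0.20486) / (1 − 0.20486) = 0.34573 / 0.79514 ≈ 0.4348

PS ≈ 0.435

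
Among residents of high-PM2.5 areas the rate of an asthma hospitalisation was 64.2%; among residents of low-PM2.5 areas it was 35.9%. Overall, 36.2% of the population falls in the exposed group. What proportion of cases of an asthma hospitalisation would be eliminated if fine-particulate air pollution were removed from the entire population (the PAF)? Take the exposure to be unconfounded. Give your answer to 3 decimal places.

p₁ = 0.642, p₀ = 0.359.
Overall risk P(Y=1) = π·p₁ + (1−π)·p₀ = 0.362×0.642 + 0.638×0.359 = 0.46145.
Under exogeneity, PAF = [P(Y=1) − p₀] / P(Y=1).
PAF = (0.46145 − 0.359) / 0.46145 ≈ 0.2220

PAF ≈ 0.222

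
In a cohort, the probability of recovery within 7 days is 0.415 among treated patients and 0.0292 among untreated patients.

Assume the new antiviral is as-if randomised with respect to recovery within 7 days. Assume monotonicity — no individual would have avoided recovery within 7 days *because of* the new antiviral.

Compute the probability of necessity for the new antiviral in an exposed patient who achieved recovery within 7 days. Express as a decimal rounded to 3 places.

Let p₁ = 0.415, p₀ = 0.0292.
Under exogeneity and monotonicity, PN = (p₁ − p₀) / p₁.
PN = (0.415 − 0.0292) / 0.415 = 0.3858 / 0.415 ≈ 0.9296

PN ≈ 0.930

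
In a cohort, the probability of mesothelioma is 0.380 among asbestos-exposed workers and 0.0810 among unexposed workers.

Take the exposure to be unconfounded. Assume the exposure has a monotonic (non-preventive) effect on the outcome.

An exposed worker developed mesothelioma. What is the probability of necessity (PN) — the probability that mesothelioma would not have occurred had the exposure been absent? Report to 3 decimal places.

PN ≈ 0.787

Let p₁ = 0.38, p₀ = 0.081.
Under exogeneity and monotonicity, PN = (p₁ − p₀) / p₁.
PN = (0.38 − 0.081) / 0.38 = 0.299 / 0.38 ≈ 0.7868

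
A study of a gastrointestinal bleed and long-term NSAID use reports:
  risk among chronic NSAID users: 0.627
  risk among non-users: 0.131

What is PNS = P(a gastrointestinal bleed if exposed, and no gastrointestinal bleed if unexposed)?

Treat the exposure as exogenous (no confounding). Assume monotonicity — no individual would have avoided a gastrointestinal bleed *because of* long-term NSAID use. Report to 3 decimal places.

Let p₁ = 0.627, p₀ = 0.131.
Under exogeneity and monotonicity, PNS = p₁ − p₀.
PNS = 0.627 − 0.131 = 0.496

PNS ≈ 0.496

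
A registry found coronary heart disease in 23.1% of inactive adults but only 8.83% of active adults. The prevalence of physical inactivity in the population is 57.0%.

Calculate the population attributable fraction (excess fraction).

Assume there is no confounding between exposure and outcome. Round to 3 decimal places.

PAF ≈ 0.479

p₁ = 0.231, p₀ = 0.0883.
Overall risk P(Y=1) = π·p₁ + (1−π)·p₀ = 0.57×0.231 + 0.43×0.0883 = 0.16964.
Under exogeneity, PAF = [P(Y=1) − p₀] / P(Y=1).
PAF = (0.16964 − 0.0883) / 0.16964 ≈ 0.4795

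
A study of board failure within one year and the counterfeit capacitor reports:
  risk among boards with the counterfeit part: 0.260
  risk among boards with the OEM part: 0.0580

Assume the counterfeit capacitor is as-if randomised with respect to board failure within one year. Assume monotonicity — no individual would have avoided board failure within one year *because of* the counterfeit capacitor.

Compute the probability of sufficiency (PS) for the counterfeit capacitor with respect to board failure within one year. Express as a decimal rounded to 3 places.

Let p₁ = 0.26, p₀ = 0.058.
Under exogeneity and monotonicity, PS = (p₁ − p₀) / (1 − p₀).
PS = (0.26 − 0.058) / (1 − 0.058) = 0.202 / 0.942 ≈ 0.2144

PS ≈ 0.214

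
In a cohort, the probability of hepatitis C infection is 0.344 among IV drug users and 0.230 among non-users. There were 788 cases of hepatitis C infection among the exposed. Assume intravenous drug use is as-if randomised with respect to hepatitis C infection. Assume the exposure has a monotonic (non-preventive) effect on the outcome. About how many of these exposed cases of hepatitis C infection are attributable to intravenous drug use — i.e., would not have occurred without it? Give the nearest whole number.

about 261 cases

Let p₁ = 0.344, p₀ = 0.23.
PN = (p₁ − p₀)/p₁ = (0.344 − 0.23) / 0.344 ≈ 0.33140.
Attributable cases ≈ PN × (exposed cases) = 0.33140 × 788 ≈ 261.14.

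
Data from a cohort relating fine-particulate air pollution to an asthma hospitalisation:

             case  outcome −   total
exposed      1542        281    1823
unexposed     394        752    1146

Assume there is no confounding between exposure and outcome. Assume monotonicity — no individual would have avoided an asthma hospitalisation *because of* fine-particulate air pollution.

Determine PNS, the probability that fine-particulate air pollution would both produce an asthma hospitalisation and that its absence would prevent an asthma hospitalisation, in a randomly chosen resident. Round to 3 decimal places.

PNS ≈ 0.502

p₁ = P(outcome | exposed) = 1542/1823 = 0.84586
p₀ = P(outcome | unexposed) = 394/1146 = 0.3438
Under exogeneity and monotonicity, PNS = p₁ − p₀.
PNS = 0.84586 − 0.3438 = 0.50205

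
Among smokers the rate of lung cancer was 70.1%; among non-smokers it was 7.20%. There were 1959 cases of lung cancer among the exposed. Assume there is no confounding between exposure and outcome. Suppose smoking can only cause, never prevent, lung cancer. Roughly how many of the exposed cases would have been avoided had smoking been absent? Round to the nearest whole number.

p₁ = 0.701, p₀ = 0.072.
PN = (p₁ − p₀)/p₁ = (0.701 − 0.072) / 0.701 ≈ 0.89729.
Attributable cases ≈ PN × (exposed cases) = 0.89729 × 1959 ≈ 1757.79.

about 1758 cases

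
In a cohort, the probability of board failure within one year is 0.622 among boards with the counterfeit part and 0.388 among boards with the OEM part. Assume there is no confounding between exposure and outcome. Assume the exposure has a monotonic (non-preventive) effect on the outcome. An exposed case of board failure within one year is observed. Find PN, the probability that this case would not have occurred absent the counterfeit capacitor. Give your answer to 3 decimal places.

Let p₁ = 0.622, p₀ = 0.388.
Under exogeneity and monotonicity, PN = (p₁ − p₀) / p₁.
PN = (0.622 − 0.388) / 0.622 = 0.234 / 0.622 ≈ 0.3762

PN ≈ 0.376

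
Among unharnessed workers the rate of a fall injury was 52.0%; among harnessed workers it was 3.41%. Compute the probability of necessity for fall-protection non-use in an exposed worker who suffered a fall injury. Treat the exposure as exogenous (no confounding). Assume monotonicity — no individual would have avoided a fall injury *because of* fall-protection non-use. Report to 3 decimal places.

PN ≈ 0.934

p₁ = 0.52, p₀ = 0.0341.
Under exogeneity and monotonicity, PN = (p₁ − p₀) / p₁.
PN = (0.52 − 0.0341) / 0.52 = 0.4859 / 0.52 ≈ 0.9344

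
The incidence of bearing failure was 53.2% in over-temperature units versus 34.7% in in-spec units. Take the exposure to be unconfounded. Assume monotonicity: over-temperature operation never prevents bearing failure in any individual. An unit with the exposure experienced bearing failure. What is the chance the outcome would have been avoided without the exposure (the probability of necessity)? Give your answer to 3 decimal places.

p₁ = 0.532, p₀ = 0.347.
Under exogeneity and monotonicity, PN = (p₁ − p₀) / p₁.
PN = (0.532 − 0.347) / 0.532 = 0.185 / 0.532 ≈ 0.3477

PN ≈ 0.348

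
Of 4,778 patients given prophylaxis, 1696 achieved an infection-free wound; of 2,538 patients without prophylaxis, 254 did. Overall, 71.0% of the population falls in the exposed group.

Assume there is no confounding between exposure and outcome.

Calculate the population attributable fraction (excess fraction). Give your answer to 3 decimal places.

p₁ = P(outcome | exposed) = 1696/4778 = 0.35496
p₀ = P(outcome | unexposed) = 254/2538 = 0.10008
Overall risk P(Y=1) = π·p₁ + (1−π)·p₀ = 0.71×0.35496 + 0.29×0.10008 = 0.28104.
Under exogeneity, PAF = [P(Y=1) − p₀] / P(Y=1).
PAF = (0.28104 − 0.10008) / 0.28104 ≈ 0.6439

PAF ≈ 0.644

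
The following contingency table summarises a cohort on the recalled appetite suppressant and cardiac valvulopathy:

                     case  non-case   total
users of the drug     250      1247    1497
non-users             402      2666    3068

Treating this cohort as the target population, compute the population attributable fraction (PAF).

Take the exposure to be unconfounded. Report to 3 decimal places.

PAF ≈ 0.083

p₁ = P(outcome | exposed) = 250/1497 = 0.167
p₀ = P(outcome | unexposed) = 402/3068 = 0.13103
Exposure prevalence π = 1497/4565 = 0.32793; overall risk P(Y=1) = 0.14283.
Under exogeneity, PAF = [P(Y=1) − p₀]/P(Y=1).
PAF = (0.14283 − 0.13103) / 0.14283 ≈ 0.0826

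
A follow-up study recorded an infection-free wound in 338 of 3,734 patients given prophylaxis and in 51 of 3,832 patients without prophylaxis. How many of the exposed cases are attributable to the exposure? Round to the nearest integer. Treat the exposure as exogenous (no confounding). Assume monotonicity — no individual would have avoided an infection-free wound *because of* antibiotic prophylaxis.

p₁ = P(outcome | exposed) = 338/3734 = 0.09052
p₀ = P(outcome | unexposed) = 51/3832 = 0.013309
PN = (p₁ − p₀)/p₁ = (0.09052 − 0.013309) / 0.09052 ≈ 0.85297.
Attributable cases ≈ PN × (exposed cases) = 0.85297 × 338 ≈ 288.30.

about 288 cases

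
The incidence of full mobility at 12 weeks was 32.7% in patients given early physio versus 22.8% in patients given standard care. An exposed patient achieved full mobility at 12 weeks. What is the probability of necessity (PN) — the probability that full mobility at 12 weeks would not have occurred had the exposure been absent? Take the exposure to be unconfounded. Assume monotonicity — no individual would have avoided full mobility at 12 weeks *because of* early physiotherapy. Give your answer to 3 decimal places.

p₁ = 0.327, p₀ = 0.228.
Under exogeneity and monotonicity, PN = (p₁ − p₀) / p₁.
PN = (0.327 − 0.228) / 0.327 = 0.099 / 0.327 ≈ 0.3028

PN ≈ 0.303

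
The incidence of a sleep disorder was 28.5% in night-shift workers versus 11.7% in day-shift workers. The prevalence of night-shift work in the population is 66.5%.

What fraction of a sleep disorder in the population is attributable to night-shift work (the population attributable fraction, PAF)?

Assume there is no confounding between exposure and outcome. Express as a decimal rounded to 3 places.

p₁ = 0.285, p₀ = 0.117.
Overall risk P(Y=1) = π·p₁ + (1−π)·p₀ = 0.665×0.285 + 0.335×0.117 = 0.22872.
Under exogeneity, PAF = [P(Y=1) − p₀] / P(Y=1).
PAF = (0.22872 − 0.117) / 0.22872 ≈ 0.4885

PAF ≈ 0.488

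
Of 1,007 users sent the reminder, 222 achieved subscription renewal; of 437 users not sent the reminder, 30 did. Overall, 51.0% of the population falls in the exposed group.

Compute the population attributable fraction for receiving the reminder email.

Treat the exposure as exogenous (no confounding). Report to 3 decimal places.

p₁ = P(outcome | exposed) = 222/1007 = 0.22046
p₀ = P(outcome | unexposed) = 30/437 = 0.06865
Overall risk P(Y=1) = π·p₁ + (1−π)·p₀ = 0.51×0.22046 + 0.49×0.06865 = 0.14607.
Under exogeneity, PAF = [P(Y=1) − p₀] / P(Y=1).
PAF = (0.14607 − 0.06865) / 0.14607 ≈ 0.5300

PAF ≈ 0.530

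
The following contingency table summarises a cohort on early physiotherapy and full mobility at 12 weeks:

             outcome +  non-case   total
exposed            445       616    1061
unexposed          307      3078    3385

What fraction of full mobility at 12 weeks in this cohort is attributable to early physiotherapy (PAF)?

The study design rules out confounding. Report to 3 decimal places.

PAF ≈ 0.464

p₁ = P(outcome | exposed) = 445/1061 = 0.41942
p₀ = P(outcome | unexposed) = 307/3385 = 0.090694
Exposure prevalence π = 1061/4446 = 0.23864; overall risk P(Y=1) = 0.16914.
Under exogeneity, PAF = [P(Y=1) − p₀]/P(Y=1).
PAF = (0.16914 − 0.090694) / 0.16914 ≈ 0.4638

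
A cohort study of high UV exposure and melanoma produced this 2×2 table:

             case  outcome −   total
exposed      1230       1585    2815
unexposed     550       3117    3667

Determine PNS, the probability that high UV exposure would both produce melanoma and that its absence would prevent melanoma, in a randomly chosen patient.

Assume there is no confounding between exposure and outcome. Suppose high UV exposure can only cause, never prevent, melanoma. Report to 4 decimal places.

PNS ≈ 0.2870

p₁ = P(outcome | exposed) = 1230/2815 = 0.43694
p₀ = P(outcome | unexposed) = 550/3667 = 0.14999
Under exogeneity and monotonicity, PNS = p₁ − p₀.
PNS = 0.43694 − 0.14999 = 0.28696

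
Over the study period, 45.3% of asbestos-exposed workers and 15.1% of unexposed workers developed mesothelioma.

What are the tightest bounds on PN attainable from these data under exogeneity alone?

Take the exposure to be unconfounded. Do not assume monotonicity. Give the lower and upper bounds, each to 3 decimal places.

0.667 ≤ PN ≤ 1.000

p₁ = 0.453, p₀ = 0.151.
Under exogeneity alone the bounds on PN are max{0,(p₁−p₀)/p₁} ≤ PN ≤ min{1,(1−p₀)/p₁}.
  lower = (p₁ − p₀)/p₁ = 0.302 / 0.453 ≈ 0.6667
  upper = min{1, (1 − p₀)/p₁} = 0.849 / 0.453 ≈ 1.8742 → capped at 1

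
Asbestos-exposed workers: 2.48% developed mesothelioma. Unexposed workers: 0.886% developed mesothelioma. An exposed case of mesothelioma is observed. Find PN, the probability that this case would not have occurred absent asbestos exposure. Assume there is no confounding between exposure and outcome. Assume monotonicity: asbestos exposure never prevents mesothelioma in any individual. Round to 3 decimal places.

p₁ = 0.0248, p₀ = 0.00886.
Under exogeneity and monotonicity, PN = (p₁ − p₀) / p₁.
PN = (0.0248 − 0.00886) / 0.0248 = 0.01594 / 0.0248 ≈ 0.6427

PN ≈ 0.643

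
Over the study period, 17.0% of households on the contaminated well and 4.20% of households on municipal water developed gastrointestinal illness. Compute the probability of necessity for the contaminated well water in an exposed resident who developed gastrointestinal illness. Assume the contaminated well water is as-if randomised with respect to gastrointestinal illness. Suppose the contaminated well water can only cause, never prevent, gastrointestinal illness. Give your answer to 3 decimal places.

p₁ = 0.17, p₀ = 0.042.
Under exogeneity and monotonicity, PN = (p₁ − p₀) / p₁.
PN = (0.17 − 0.042) / 0.17 = 0.128 / 0.17 ≈ 0.7529

PN ≈ 0.753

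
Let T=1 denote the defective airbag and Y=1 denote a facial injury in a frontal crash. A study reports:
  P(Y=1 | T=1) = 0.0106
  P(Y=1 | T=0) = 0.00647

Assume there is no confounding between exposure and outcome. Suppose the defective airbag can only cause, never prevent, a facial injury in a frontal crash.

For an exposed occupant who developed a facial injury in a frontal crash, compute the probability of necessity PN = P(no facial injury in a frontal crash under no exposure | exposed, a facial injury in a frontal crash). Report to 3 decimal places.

PN ≈ 0.390

Let p₁ = 0.0106, p₀ = 0.00647.
Under exogeneity and monotonicity, PN = (p₁ − p₀) / p₁.
PN = (0.0106 − 0.00647) / 0.0106 = 0.00413 / 0.0106 ≈ 0.3896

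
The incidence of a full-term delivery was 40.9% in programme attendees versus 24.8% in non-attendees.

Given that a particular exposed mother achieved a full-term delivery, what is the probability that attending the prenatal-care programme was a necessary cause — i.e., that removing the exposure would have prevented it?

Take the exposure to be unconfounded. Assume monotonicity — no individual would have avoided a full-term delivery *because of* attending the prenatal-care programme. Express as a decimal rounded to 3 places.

p₁ = 0.409, p₀ = 0.248.
Under exogeneity and monotonicity, PN = (p₁ − p₀) / p₁.
PN = (0.409 − 0.248) / 0.409 = 0.161 / 0.409 ≈ 0.3936

PN ≈ 0.394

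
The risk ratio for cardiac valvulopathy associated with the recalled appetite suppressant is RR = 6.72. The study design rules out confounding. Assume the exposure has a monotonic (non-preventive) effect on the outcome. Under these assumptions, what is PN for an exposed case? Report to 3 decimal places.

Under exogeneity and monotonicity, PN = (RR − 1) / RR = 1 − 1/RR.
PN = (6.72 − 1) / 6.72 = 5.72 / 6.72 ≈ 0.8512

PN ≈ 0.851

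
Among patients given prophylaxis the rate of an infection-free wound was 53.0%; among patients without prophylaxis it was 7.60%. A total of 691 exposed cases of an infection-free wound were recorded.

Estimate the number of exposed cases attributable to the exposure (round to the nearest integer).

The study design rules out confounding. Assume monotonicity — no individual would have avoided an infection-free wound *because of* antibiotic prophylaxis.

about 592 cases

p₁ = 0.53, p₀ = 0.076.
PN = (p₁ − p₀)/p₁ = (0.53 − 0.076) / 0.53 ≈ 0.85660.
Attributable cases ≈ PN × (exposed cases) = 0.85660 × 691 ≈ 591.91.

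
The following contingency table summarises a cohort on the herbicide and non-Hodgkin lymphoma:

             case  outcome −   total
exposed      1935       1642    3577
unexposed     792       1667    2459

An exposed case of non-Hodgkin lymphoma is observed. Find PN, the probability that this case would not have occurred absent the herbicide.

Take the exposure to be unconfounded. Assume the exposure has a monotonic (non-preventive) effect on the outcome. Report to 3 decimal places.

p₁ = P(outcome | exposed) = 1935/3577 = 0.54096
p₀ = P(outcome | unexposed) = 792/2459 = 0.32208
Under exogeneity and monotonicity, PN = (p₁ − p₀)/p₁.
PN = (0.54096 − 0.32208) / 0.54096 ≈ 0.4046

PN ≈ 0.405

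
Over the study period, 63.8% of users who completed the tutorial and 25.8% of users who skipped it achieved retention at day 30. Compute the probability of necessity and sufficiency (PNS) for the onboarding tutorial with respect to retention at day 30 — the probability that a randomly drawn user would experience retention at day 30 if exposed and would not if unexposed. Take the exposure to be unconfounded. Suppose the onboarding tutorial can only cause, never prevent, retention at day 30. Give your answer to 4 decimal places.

PNS ≈ 0.3800

p₁ = 0.638, p₀ = 0.258.
Under exogeneity and monotonicity, PNS = p₁ − p₀.
PNS = 0.638 − 0.258 = 0.38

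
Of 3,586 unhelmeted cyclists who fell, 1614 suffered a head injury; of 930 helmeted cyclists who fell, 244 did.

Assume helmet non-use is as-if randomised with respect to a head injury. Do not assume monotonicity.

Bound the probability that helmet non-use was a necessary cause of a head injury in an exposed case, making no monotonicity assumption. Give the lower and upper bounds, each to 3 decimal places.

0.417 ≤ PN ≤ 1.000

p₁ = P(outcome | exposed) = 1614/3586 = 0.45008
p₀ = P(outcome | unexposed) = 244/930 = 0.26237
Under exogeneity alone the bounds on PN are max{0,(p₁−p₀)/p₁} ≤ PN ≤ min{1,(1−p₀)/p₁}.
  lower = (p₁ − p₀)/p₁ = 0.18772 / 0.45008 ≈ 0.4171
  upper = min{1, (1 − p₀)/p₁} = 0.73763 / 0.45008 ≈ 1.6389 → capped at 1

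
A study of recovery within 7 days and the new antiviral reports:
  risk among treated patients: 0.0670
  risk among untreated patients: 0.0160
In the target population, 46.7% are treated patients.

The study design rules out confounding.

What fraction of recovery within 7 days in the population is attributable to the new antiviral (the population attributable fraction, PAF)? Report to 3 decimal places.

Let p₁ = 0.067, p₀ = 0.016.
Overall risk P(Y=1) = π·p₁ + (1−π)·p₀ = 0.467×0.067 + 0.533×0.016 = 0.039817.
Under exogeneity, PAF = [P(Y=1) − p₀] / P(Y=1).
PAF = (0.039817 − 0.016) / 0.039817 ≈ 0.5982

PAF ≈ 0.598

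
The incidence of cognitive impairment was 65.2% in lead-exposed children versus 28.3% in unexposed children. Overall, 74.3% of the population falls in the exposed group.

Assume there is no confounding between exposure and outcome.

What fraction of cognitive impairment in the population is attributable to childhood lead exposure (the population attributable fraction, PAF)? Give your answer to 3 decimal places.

PAF ≈ 0.492

p₁ = 0.652, p₀ = 0.283.
Overall risk P(Y=1) = π·p₁ + (1−π)·p₀ = 0.743×0.652 + 0.257×0.283 = 0.55717.
Under exogeneity, PAF = [P(Y=1) − p₀] / P(Y=1).
PAF = (0.55717 − 0.283) / 0.55717 ≈ 0.4921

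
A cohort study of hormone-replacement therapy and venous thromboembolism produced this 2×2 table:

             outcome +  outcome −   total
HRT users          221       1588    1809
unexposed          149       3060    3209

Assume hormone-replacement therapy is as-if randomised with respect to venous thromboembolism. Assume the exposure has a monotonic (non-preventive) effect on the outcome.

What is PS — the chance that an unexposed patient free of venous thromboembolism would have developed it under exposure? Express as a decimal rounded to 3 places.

p₁ = P(outcome | exposed) = 221/1809 = 0.12217
p₀ = P(outcome | unexposed) = 149/3209 = 0.046432
Under exogeneity and monotonicity, PS = (p₁ − p₀)/(1 − p₀).
PS = (0.12217 − 0.046432) / 0.95357 ≈ 0.0794

PS ≈ 0.079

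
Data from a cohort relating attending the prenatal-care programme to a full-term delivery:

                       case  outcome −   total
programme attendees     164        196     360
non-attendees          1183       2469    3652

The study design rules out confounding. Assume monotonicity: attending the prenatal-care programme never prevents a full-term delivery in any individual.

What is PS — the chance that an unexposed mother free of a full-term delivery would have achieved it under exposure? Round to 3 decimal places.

PS ≈ 0.195

p₁ = P(outcome | exposed) = 164/360 = 0.45556
p₀ = P(outcome | unexposed) = 1183/3652 = 0.32393
Under exogeneity and monotonicity, PS = (p₁ − p₀)/(1 − p₀).
PS = (0.45556 − 0.32393) / 0.67607 ≈ 0.1947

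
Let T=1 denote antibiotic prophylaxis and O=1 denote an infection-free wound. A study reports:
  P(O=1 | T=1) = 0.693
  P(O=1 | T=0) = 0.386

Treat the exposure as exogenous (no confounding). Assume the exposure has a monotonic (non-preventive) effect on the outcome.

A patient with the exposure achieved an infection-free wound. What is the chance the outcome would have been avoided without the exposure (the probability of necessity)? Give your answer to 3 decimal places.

Let p₁ = 0.693, p₀ = 0.386.
Under exogeneity and monotonicity, PN = (p₁ − p₀) / p₁.
PN = (0.693 − 0.386) / 0.693 = 0.307 / 0.693 ≈ 0.4430

PN ≈ 0.443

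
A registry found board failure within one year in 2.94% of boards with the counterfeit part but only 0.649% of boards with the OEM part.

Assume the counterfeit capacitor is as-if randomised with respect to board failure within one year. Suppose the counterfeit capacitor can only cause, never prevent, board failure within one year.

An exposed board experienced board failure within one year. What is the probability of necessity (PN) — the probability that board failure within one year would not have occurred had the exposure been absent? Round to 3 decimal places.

PN ≈ 0.779

p₁ = 0.0294, p₀ = 0.00649.
Under exogeneity and monotonicity, PN = (p₁ − p₀) / p₁.
PN = (0.0294 − 0.00649) / 0.0294 = 0.02291 / 0.0294 ≈ 0.7793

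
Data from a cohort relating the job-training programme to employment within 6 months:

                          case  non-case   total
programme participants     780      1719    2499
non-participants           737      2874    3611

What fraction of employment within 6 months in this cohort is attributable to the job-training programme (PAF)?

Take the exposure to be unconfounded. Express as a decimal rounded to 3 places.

p₁ = P(outcome | exposed) = 780/2499 = 0.31212
p₀ = P(outcome | unexposed) = 737/3611 = 0.2041
Exposure prevalence π = 2499/6110 = 0.409; overall risk P(Y=1) = 0.24828.
Under exogeneity, PAF = [P(Y=1) − p₀]/P(Y=1).
PAF = (0.24828 − 0.2041) / 0.24828 ≈ 0.1780

PAF ≈ 0.178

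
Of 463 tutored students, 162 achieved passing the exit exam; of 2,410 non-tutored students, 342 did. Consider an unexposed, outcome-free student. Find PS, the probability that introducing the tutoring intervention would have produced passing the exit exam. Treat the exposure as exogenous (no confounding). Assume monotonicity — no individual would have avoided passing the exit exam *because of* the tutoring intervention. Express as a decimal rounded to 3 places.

PS ≈ 0.242

p₁ = P(outcome | exposed) = 162/463 = 0.34989
p₀ = P(outcome | unexposed) = 342/2410 = 0.14191
Under exogeneity and monotonicity, PS = (p₁ − p₀) / (1 − p₀).
PS = (0.34989 − 0.14191) / (1 − 0.14191) = 0.20798 / 0.85809 ≈ 0.2424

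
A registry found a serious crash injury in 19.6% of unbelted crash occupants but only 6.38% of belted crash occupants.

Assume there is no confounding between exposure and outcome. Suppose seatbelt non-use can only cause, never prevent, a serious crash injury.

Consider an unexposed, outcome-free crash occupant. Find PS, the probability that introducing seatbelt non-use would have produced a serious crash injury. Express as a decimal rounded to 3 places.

p₁ = 0.196, p₀ = 0.0638.
Under exogeneity and monotonicity, PS = (p₁ − p₀) / (1 − p₀).
PS = (0.196 − 0.0638) / (1 − 0.0638) = 0.1322 / 0.9362 ≈ 0.1412

PS ≈ 0.141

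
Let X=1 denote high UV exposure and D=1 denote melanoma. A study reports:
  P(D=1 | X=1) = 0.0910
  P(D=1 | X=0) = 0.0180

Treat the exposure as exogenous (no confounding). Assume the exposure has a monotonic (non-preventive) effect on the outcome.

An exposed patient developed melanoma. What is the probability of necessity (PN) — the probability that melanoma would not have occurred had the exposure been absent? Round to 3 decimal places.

Let p₁ = 0.091, p₀ = 0.018.
Under exogeneity and monotonicity, PN = (p₁ − p₀) / p₁.
PN = (0.091 − 0.018) / 0.091 = 0.073 / 0.091 ≈ 0.8022

PN ≈ 0.802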